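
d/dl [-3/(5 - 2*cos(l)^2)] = 6*sin(2*l)/(4 - cos(2*l))^2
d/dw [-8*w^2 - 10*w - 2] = -16*w - 10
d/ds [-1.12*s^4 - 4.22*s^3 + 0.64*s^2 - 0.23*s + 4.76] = -4.48*s^3 - 12.66*s^2 + 1.28*s - 0.23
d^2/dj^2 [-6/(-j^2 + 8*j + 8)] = 12*(j^2 - 8*j - 4*(j - 4)^2 - 8)/(-j^2 + 8*j + 8)^3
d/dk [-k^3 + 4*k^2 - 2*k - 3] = -3*k^2 + 8*k - 2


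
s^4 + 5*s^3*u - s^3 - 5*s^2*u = s^2*(s - 1)*(s + 5*u)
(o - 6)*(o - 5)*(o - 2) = o^3 - 13*o^2 + 52*o - 60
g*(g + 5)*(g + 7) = g^3 + 12*g^2 + 35*g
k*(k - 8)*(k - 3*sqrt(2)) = k^3 - 8*k^2 - 3*sqrt(2)*k^2 + 24*sqrt(2)*k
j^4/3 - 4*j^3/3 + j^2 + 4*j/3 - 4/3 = (j/3 + 1/3)*(j - 2)^2*(j - 1)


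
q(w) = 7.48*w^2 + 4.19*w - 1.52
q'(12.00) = 183.71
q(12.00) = 1125.88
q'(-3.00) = -40.69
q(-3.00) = 53.23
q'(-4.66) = -65.52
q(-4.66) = 141.39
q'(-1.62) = -20.05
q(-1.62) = 11.32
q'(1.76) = 30.52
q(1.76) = 29.02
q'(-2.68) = -35.90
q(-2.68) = 40.98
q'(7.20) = 111.90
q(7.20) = 416.41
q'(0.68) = 14.36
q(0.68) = 4.79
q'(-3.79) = -52.51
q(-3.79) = 90.04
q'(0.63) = 13.61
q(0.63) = 4.09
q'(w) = 14.96*w + 4.19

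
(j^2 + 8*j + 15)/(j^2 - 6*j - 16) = (j^2 + 8*j + 15)/(j^2 - 6*j - 16)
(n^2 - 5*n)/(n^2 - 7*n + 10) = n/(n - 2)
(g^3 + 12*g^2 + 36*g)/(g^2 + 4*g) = (g^2 + 12*g + 36)/(g + 4)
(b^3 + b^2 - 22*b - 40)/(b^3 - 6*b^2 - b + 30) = (b + 4)/(b - 3)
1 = 1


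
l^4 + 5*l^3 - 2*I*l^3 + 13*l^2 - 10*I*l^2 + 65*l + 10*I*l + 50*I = (l + 5)*(l - 5*I)*(l + I)*(l + 2*I)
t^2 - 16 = (t - 4)*(t + 4)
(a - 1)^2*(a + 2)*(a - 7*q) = a^4 - 7*a^3*q - 3*a^2 + 21*a*q + 2*a - 14*q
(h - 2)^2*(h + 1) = h^3 - 3*h^2 + 4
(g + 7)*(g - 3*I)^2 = g^3 + 7*g^2 - 6*I*g^2 - 9*g - 42*I*g - 63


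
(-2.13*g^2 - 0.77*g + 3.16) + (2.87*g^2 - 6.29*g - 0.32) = 0.74*g^2 - 7.06*g + 2.84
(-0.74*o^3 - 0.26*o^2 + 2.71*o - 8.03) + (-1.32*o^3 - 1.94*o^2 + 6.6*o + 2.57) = -2.06*o^3 - 2.2*o^2 + 9.31*o - 5.46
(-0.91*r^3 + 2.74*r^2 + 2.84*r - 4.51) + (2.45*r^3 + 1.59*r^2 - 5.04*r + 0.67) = 1.54*r^3 + 4.33*r^2 - 2.2*r - 3.84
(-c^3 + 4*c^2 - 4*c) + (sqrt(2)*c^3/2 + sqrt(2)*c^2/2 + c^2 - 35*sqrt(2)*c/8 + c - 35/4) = -c^3 + sqrt(2)*c^3/2 + sqrt(2)*c^2/2 + 5*c^2 - 35*sqrt(2)*c/8 - 3*c - 35/4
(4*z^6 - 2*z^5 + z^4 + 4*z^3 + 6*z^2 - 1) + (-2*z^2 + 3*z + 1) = 4*z^6 - 2*z^5 + z^4 + 4*z^3 + 4*z^2 + 3*z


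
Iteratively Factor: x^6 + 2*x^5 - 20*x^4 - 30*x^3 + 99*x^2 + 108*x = (x)*(x^5 + 2*x^4 - 20*x^3 - 30*x^2 + 99*x + 108) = x*(x - 3)*(x^4 + 5*x^3 - 5*x^2 - 45*x - 36) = x*(x - 3)*(x + 4)*(x^3 + x^2 - 9*x - 9) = x*(x - 3)*(x + 3)*(x + 4)*(x^2 - 2*x - 3) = x*(x - 3)*(x + 1)*(x + 3)*(x + 4)*(x - 3)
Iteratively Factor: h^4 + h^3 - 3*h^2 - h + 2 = (h - 1)*(h^3 + 2*h^2 - h - 2) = (h - 1)^2*(h^2 + 3*h + 2) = (h - 1)^2*(h + 1)*(h + 2)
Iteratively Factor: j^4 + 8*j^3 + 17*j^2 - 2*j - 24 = (j + 4)*(j^3 + 4*j^2 + j - 6) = (j + 3)*(j + 4)*(j^2 + j - 2) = (j - 1)*(j + 3)*(j + 4)*(j + 2)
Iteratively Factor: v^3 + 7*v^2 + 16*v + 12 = (v + 2)*(v^2 + 5*v + 6) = (v + 2)^2*(v + 3)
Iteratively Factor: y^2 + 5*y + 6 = (y + 3)*(y + 2)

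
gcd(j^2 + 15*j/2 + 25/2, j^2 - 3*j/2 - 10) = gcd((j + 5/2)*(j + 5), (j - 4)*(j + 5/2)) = j + 5/2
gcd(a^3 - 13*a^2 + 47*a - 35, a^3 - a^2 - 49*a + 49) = a^2 - 8*a + 7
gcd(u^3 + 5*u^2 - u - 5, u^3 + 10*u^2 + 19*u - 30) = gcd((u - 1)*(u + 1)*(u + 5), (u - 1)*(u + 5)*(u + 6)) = u^2 + 4*u - 5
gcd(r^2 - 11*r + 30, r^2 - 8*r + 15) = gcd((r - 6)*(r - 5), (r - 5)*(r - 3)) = r - 5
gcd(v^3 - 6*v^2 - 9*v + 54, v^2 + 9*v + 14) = 1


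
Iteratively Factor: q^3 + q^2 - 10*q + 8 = (q + 4)*(q^2 - 3*q + 2) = (q - 2)*(q + 4)*(q - 1)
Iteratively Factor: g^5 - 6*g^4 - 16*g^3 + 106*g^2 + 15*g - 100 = (g + 1)*(g^4 - 7*g^3 - 9*g^2 + 115*g - 100) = (g - 5)*(g + 1)*(g^3 - 2*g^2 - 19*g + 20) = (g - 5)*(g + 1)*(g + 4)*(g^2 - 6*g + 5) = (g - 5)^2*(g + 1)*(g + 4)*(g - 1)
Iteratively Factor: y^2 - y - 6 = (y + 2)*(y - 3)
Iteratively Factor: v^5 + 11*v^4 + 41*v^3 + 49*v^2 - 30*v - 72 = (v + 4)*(v^4 + 7*v^3 + 13*v^2 - 3*v - 18) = (v + 3)*(v + 4)*(v^3 + 4*v^2 + v - 6) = (v + 2)*(v + 3)*(v + 4)*(v^2 + 2*v - 3) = (v + 2)*(v + 3)^2*(v + 4)*(v - 1)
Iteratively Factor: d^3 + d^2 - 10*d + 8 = (d - 2)*(d^2 + 3*d - 4) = (d - 2)*(d + 4)*(d - 1)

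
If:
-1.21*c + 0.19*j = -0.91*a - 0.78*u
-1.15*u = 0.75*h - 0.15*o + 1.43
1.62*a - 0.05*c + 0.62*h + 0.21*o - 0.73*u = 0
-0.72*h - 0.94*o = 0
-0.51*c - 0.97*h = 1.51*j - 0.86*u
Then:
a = 0.872142493747721*u + 0.484171109543487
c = 1.44733069656514*u + 0.504167319442679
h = -1.32964329643296*u - 1.65338253382534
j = 0.934844597544206*u + 0.891824983374047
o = 1.01845018450184*u + 1.26642066420664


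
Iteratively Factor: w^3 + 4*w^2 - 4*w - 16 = (w + 2)*(w^2 + 2*w - 8) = (w + 2)*(w + 4)*(w - 2)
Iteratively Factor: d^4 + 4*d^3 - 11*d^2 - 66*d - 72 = (d + 3)*(d^3 + d^2 - 14*d - 24) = (d - 4)*(d + 3)*(d^2 + 5*d + 6) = (d - 4)*(d + 3)^2*(d + 2)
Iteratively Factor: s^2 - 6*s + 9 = (s - 3)*(s - 3)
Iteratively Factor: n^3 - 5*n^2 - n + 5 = (n - 5)*(n^2 - 1) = (n - 5)*(n + 1)*(n - 1)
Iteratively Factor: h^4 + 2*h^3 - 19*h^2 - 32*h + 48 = (h - 1)*(h^3 + 3*h^2 - 16*h - 48) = (h - 4)*(h - 1)*(h^2 + 7*h + 12) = (h - 4)*(h - 1)*(h + 4)*(h + 3)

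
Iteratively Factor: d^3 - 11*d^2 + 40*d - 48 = (d - 4)*(d^2 - 7*d + 12) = (d - 4)^2*(d - 3)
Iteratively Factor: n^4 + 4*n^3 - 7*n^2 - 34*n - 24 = (n + 4)*(n^3 - 7*n - 6) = (n + 1)*(n + 4)*(n^2 - n - 6) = (n + 1)*(n + 2)*(n + 4)*(n - 3)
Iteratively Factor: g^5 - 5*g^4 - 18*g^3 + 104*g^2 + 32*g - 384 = (g - 3)*(g^4 - 2*g^3 - 24*g^2 + 32*g + 128) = (g - 3)*(g + 2)*(g^3 - 4*g^2 - 16*g + 64) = (g - 4)*(g - 3)*(g + 2)*(g^2 - 16) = (g - 4)^2*(g - 3)*(g + 2)*(g + 4)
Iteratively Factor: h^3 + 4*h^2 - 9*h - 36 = (h + 3)*(h^2 + h - 12) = (h - 3)*(h + 3)*(h + 4)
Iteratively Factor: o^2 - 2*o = (o)*(o - 2)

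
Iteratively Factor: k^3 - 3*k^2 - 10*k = (k)*(k^2 - 3*k - 10) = k*(k + 2)*(k - 5)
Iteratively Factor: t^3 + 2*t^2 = (t)*(t^2 + 2*t) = t*(t + 2)*(t)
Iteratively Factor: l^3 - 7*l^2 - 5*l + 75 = (l - 5)*(l^2 - 2*l - 15) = (l - 5)*(l + 3)*(l - 5)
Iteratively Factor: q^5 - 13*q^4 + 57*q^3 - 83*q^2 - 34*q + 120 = (q - 4)*(q^4 - 9*q^3 + 21*q^2 + q - 30) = (q - 4)*(q - 2)*(q^3 - 7*q^2 + 7*q + 15) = (q - 4)*(q - 3)*(q - 2)*(q^2 - 4*q - 5) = (q - 4)*(q - 3)*(q - 2)*(q + 1)*(q - 5)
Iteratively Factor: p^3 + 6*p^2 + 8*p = (p + 4)*(p^2 + 2*p) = (p + 2)*(p + 4)*(p)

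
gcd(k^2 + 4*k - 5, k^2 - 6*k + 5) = k - 1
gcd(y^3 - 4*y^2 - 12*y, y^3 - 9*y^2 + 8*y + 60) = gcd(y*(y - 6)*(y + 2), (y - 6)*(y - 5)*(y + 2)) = y^2 - 4*y - 12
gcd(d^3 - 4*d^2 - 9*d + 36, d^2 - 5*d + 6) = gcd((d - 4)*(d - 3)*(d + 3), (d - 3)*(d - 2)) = d - 3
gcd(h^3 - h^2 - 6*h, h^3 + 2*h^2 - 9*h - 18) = h^2 - h - 6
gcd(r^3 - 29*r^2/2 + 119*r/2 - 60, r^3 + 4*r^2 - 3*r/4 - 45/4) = r - 3/2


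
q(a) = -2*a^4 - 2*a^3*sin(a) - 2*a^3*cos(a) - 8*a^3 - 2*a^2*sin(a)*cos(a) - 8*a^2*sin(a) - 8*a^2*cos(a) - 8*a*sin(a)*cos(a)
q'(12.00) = -24103.02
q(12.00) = -56538.08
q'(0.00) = 0.00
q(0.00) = 0.00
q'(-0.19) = 3.79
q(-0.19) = -0.43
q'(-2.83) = 11.04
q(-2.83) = 78.55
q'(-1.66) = -59.88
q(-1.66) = 36.09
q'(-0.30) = 3.79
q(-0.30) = -0.87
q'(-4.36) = 162.30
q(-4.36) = -50.54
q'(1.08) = -65.08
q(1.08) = -33.40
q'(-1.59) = -58.62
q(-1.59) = 31.94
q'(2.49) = -144.86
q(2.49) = -169.62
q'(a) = 2*a^3*sin(a) - 2*a^3*cos(a) - 8*a^3 + 2*a^2*sin(a)^2 + 2*a^2*sin(a) - 2*a^2*cos(a)^2 - 14*a^2*cos(a) - 24*a^2 + 8*a*sin(a)^2 - 4*a*sin(a)*cos(a) - 16*a*sin(a) - 8*a*cos(a)^2 - 16*a*cos(a) - 8*sin(a)*cos(a)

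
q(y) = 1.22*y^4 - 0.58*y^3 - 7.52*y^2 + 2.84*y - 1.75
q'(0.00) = 2.84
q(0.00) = -1.75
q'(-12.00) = -8499.88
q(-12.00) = 25181.45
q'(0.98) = -8.98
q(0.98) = -5.61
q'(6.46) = 1148.65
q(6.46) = 1671.08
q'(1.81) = -1.15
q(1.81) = -11.59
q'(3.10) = 84.87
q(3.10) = 30.18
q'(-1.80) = -4.19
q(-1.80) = -15.04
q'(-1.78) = -3.42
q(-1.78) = -15.11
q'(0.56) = -5.27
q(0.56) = -2.50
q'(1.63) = -5.16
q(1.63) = -11.00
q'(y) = 4.88*y^3 - 1.74*y^2 - 15.04*y + 2.84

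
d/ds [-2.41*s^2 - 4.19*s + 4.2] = -4.82*s - 4.19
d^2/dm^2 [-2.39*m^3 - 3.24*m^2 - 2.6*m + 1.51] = -14.34*m - 6.48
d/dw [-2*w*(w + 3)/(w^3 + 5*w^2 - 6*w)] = 2*(w^2 + 6*w + 21)/(w^4 + 10*w^3 + 13*w^2 - 60*w + 36)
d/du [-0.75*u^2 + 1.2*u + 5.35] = 1.2 - 1.5*u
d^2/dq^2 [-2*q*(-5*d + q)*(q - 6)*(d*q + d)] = 4*d*(15*d*q - 25*d - 6*q^2 + 15*q + 6)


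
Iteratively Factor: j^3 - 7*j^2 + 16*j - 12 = (j - 2)*(j^2 - 5*j + 6) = (j - 3)*(j - 2)*(j - 2)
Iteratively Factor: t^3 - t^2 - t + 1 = (t - 1)*(t^2 - 1) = (t - 1)^2*(t + 1)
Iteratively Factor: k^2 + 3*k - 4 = (k + 4)*(k - 1)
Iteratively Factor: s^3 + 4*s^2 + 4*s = (s)*(s^2 + 4*s + 4) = s*(s + 2)*(s + 2)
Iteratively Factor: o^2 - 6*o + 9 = (o - 3)*(o - 3)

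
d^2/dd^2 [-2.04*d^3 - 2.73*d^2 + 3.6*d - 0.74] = -12.24*d - 5.46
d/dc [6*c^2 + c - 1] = 12*c + 1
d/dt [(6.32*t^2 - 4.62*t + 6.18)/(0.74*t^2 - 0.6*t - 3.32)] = (-0.373200000000001*t^2 - 51.1112*t + 19.0464)/(0.5476*t^4 - 0.888*t^3 - 4.5536*t^2 + 3.984*t + 11.0224)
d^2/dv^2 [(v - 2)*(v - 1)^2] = 6*v - 8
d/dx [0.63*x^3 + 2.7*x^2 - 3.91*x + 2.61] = 1.89*x^2 + 5.4*x - 3.91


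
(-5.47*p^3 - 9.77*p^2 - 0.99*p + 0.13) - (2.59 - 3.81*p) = -5.47*p^3 - 9.77*p^2 + 2.82*p - 2.46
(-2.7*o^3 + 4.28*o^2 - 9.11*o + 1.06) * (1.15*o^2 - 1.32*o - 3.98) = -3.105*o^5 + 8.486*o^4 - 5.3801*o^3 - 3.7902*o^2 + 34.8586*o - 4.2188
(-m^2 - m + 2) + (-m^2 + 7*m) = -2*m^2 + 6*m + 2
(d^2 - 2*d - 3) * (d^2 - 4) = d^4 - 2*d^3 - 7*d^2 + 8*d + 12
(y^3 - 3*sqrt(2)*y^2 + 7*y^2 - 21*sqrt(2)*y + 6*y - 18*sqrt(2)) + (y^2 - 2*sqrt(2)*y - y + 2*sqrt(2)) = y^3 - 3*sqrt(2)*y^2 + 8*y^2 - 23*sqrt(2)*y + 5*y - 16*sqrt(2)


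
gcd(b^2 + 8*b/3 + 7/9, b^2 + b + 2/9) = b + 1/3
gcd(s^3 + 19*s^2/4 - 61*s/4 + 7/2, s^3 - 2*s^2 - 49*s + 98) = s^2 + 5*s - 14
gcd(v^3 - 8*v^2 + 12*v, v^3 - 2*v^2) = v^2 - 2*v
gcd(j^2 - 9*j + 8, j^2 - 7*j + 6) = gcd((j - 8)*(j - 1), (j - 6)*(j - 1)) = j - 1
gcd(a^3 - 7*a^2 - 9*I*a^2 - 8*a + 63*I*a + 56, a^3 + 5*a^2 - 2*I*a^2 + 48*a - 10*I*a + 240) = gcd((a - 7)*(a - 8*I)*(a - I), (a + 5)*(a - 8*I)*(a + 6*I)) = a - 8*I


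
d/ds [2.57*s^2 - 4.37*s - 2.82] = 5.14*s - 4.37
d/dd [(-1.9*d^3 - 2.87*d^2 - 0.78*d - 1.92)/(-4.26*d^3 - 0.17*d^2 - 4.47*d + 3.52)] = (-11.9032*d^4 + 10.3404*d^3 - 31.9053*d^2 - 20.8576*d - 11.328)/(18.1476*d^6 + 1.4484*d^5 + 38.1133*d^4 - 28.4706*d^3 + 18.7841*d^2 - 31.4688*d + 12.3904)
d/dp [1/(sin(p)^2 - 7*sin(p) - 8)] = (7 - 2*sin(p))*cos(p)/((sin(p) - 8)^2*(sin(p) + 1)^2)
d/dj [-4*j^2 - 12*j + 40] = -8*j - 12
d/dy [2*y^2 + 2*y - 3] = 4*y + 2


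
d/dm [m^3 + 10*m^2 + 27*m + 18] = 3*m^2 + 20*m + 27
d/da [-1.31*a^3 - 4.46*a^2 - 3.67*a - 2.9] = -3.93*a^2 - 8.92*a - 3.67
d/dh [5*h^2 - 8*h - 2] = 10*h - 8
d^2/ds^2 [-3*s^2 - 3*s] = -6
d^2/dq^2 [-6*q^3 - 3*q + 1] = -36*q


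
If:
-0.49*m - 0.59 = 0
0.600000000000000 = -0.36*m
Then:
No Solution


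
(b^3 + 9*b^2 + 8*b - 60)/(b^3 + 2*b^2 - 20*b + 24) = (b + 5)/(b - 2)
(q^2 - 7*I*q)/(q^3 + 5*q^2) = (q - 7*I)/(q*(q + 5))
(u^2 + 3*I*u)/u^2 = (u + 3*I)/u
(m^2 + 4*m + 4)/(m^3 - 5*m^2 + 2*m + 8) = (m^2 + 4*m + 4)/(m^3 - 5*m^2 + 2*m + 8)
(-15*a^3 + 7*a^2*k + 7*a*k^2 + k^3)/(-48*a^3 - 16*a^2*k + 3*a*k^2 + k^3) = (5*a^2 - 4*a*k - k^2)/(16*a^2 - k^2)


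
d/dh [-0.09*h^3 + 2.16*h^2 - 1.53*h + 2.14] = -0.27*h^2 + 4.32*h - 1.53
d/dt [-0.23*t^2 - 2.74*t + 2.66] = -0.46*t - 2.74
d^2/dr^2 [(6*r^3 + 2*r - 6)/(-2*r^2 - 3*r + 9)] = 4*(-85*r^3 + 279*r^2 - 729*r + 54)/(8*r^6 + 36*r^5 - 54*r^4 - 297*r^3 + 243*r^2 + 729*r - 729)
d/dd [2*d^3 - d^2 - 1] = 2*d*(3*d - 1)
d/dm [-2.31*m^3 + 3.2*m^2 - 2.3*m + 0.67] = -6.93*m^2 + 6.4*m - 2.3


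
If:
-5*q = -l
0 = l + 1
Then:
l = -1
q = -1/5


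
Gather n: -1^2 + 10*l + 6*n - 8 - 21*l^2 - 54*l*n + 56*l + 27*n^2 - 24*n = -21*l^2 + 66*l + 27*n^2 + n*(-54*l - 18) - 9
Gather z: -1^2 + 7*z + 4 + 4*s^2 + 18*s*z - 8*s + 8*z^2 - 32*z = 4*s^2 - 8*s + 8*z^2 + z*(18*s - 25) + 3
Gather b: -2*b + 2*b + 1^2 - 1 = 0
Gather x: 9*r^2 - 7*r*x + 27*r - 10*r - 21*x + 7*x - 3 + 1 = 9*r^2 + 17*r + x*(-7*r - 14) - 2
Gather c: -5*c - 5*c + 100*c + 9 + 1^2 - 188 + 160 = 90*c - 18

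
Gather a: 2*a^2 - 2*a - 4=2*a^2 - 2*a - 4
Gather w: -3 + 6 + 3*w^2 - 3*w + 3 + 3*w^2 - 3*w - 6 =6*w^2 - 6*w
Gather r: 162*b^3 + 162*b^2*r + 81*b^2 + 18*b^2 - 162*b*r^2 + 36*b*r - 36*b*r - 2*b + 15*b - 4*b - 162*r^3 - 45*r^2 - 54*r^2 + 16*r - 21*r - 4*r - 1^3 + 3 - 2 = 162*b^3 + 99*b^2 + 9*b - 162*r^3 + r^2*(-162*b - 99) + r*(162*b^2 - 9)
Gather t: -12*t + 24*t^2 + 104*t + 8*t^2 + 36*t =32*t^2 + 128*t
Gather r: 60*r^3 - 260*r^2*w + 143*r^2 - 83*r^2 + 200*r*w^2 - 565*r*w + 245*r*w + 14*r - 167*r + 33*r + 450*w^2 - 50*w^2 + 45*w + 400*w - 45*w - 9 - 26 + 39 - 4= 60*r^3 + r^2*(60 - 260*w) + r*(200*w^2 - 320*w - 120) + 400*w^2 + 400*w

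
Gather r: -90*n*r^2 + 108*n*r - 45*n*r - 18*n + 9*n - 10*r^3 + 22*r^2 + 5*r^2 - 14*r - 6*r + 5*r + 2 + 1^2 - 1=-9*n - 10*r^3 + r^2*(27 - 90*n) + r*(63*n - 15) + 2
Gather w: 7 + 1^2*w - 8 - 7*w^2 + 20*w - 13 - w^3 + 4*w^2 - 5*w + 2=-w^3 - 3*w^2 + 16*w - 12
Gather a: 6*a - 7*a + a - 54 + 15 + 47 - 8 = 0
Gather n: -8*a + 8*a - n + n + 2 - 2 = 0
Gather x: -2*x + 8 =8 - 2*x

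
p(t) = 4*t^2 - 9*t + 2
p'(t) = 8*t - 9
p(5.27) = 65.66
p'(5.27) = 33.16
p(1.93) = -0.47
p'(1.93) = 6.44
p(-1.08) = 16.39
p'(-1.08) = -17.64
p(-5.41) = 167.76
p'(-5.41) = -52.28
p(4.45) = 41.16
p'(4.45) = 26.60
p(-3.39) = 78.48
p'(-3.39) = -36.12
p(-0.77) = 11.30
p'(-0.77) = -15.16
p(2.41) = 3.54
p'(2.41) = 10.28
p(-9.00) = 407.00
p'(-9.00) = -81.00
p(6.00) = 92.00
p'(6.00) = 39.00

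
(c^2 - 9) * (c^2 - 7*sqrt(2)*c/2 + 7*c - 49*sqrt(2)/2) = c^4 - 7*sqrt(2)*c^3/2 + 7*c^3 - 49*sqrt(2)*c^2/2 - 9*c^2 - 63*c + 63*sqrt(2)*c/2 + 441*sqrt(2)/2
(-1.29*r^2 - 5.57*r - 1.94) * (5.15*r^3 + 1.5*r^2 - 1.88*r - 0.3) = -6.6435*r^5 - 30.6205*r^4 - 15.9208*r^3 + 7.9486*r^2 + 5.3182*r + 0.582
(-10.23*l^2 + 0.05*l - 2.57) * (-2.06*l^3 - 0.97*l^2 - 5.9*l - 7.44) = 21.0738*l^5 + 9.8201*l^4 + 65.6027*l^3 + 78.3091*l^2 + 14.791*l + 19.1208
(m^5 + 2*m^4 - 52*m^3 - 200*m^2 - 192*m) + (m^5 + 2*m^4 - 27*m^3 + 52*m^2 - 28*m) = 2*m^5 + 4*m^4 - 79*m^3 - 148*m^2 - 220*m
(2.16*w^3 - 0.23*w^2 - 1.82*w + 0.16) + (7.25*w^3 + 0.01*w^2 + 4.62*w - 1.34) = 9.41*w^3 - 0.22*w^2 + 2.8*w - 1.18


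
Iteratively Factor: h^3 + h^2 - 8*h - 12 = (h + 2)*(h^2 - h - 6) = (h + 2)^2*(h - 3)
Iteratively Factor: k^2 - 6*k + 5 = (k - 1)*(k - 5)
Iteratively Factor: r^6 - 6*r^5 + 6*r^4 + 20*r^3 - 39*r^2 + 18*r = (r - 3)*(r^5 - 3*r^4 - 3*r^3 + 11*r^2 - 6*r) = r*(r - 3)*(r^4 - 3*r^3 - 3*r^2 + 11*r - 6) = r*(r - 3)*(r - 1)*(r^3 - 2*r^2 - 5*r + 6) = r*(r - 3)*(r - 1)^2*(r^2 - r - 6) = r*(r - 3)^2*(r - 1)^2*(r + 2)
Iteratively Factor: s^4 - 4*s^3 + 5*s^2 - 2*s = (s)*(s^3 - 4*s^2 + 5*s - 2) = s*(s - 1)*(s^2 - 3*s + 2) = s*(s - 1)^2*(s - 2)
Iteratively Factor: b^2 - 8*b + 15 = (b - 5)*(b - 3)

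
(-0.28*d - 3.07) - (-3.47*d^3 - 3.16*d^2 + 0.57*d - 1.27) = 3.47*d^3 + 3.16*d^2 - 0.85*d - 1.8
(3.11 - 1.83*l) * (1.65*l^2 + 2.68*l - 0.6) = -3.0195*l^3 + 0.227099999999999*l^2 + 9.4328*l - 1.866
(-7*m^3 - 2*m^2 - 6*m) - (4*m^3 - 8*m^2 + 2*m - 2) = -11*m^3 + 6*m^2 - 8*m + 2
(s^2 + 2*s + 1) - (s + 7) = s^2 + s - 6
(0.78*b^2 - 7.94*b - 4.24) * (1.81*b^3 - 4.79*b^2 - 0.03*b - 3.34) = 1.4118*b^5 - 18.1076*b^4 + 30.3348*b^3 + 17.9426*b^2 + 26.6468*b + 14.1616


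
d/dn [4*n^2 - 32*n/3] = 8*n - 32/3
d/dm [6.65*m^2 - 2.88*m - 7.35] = 13.3*m - 2.88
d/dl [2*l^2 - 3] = 4*l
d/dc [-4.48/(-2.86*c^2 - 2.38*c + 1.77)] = (-25.6256*c - 10.6624)/(2.86*c^2 + 2.38*c - 1.77)^2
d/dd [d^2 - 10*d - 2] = 2*d - 10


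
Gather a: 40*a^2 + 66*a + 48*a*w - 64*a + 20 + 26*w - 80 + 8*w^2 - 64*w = 40*a^2 + a*(48*w + 2) + 8*w^2 - 38*w - 60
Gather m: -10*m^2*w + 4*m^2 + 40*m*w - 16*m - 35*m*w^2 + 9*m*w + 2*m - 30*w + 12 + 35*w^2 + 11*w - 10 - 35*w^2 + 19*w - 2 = m^2*(4 - 10*w) + m*(-35*w^2 + 49*w - 14)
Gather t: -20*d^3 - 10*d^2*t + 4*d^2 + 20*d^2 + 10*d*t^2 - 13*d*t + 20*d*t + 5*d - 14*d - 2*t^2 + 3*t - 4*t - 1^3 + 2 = -20*d^3 + 24*d^2 - 9*d + t^2*(10*d - 2) + t*(-10*d^2 + 7*d - 1) + 1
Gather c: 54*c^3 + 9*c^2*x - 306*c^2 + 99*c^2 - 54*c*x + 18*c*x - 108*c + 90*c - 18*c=54*c^3 + c^2*(9*x - 207) + c*(-36*x - 36)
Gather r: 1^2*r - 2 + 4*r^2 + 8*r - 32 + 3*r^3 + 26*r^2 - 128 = 3*r^3 + 30*r^2 + 9*r - 162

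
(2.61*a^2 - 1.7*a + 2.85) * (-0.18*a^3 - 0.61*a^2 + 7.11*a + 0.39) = -0.4698*a^5 - 1.2861*a^4 + 19.0811*a^3 - 12.8076*a^2 + 19.6005*a + 1.1115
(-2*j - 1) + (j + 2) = 1 - j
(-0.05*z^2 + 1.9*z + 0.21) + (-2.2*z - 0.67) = -0.05*z^2 - 0.3*z - 0.46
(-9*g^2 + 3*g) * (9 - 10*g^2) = 90*g^4 - 30*g^3 - 81*g^2 + 27*g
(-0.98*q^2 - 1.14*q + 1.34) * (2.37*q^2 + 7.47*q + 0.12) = -2.3226*q^4 - 10.0224*q^3 - 5.4576*q^2 + 9.873*q + 0.1608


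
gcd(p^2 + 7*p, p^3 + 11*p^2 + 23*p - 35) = p + 7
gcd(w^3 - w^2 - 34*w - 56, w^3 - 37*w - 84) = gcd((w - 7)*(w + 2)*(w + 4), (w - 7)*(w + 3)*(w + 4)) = w^2 - 3*w - 28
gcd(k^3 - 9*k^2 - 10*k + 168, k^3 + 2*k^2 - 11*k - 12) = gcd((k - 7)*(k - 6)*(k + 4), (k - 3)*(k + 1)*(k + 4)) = k + 4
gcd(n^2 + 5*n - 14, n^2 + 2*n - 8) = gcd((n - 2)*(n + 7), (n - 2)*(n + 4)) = n - 2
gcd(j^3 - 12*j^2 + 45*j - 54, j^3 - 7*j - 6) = j - 3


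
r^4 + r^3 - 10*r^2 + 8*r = r*(r - 2)*(r - 1)*(r + 4)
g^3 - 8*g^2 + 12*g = g*(g - 6)*(g - 2)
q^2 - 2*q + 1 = (q - 1)^2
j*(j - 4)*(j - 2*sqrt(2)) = j^3 - 4*j^2 - 2*sqrt(2)*j^2 + 8*sqrt(2)*j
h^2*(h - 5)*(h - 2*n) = h^4 - 2*h^3*n - 5*h^3 + 10*h^2*n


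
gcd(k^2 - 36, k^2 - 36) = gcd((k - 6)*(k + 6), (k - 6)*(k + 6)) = k^2 - 36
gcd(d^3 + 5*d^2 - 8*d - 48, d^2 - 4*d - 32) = d + 4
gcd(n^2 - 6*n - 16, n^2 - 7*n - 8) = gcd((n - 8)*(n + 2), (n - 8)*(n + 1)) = n - 8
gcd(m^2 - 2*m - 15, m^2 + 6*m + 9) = m + 3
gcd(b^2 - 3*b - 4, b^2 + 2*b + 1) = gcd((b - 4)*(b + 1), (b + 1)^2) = b + 1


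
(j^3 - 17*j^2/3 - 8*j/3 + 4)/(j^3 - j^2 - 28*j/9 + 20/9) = 3*(j^2 - 5*j - 6)/(3*j^2 - j - 10)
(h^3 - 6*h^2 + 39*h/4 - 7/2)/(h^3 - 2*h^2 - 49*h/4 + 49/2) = (2*h - 1)/(2*h + 7)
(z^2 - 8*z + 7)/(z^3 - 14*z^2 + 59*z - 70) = (z - 1)/(z^2 - 7*z + 10)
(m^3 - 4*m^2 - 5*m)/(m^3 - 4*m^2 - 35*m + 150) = m*(m + 1)/(m^2 + m - 30)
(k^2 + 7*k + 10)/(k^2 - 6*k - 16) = (k + 5)/(k - 8)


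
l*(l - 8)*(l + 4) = l^3 - 4*l^2 - 32*l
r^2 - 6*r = r*(r - 6)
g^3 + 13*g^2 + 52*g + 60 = (g + 2)*(g + 5)*(g + 6)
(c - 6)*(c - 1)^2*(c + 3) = c^4 - 5*c^3 - 11*c^2 + 33*c - 18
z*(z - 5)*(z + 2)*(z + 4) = z^4 + z^3 - 22*z^2 - 40*z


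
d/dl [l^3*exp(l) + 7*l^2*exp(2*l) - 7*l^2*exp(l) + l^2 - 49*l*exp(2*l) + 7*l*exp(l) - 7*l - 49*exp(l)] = l^3*exp(l) + 14*l^2*exp(2*l) - 4*l^2*exp(l) - 84*l*exp(2*l) - 7*l*exp(l) + 2*l - 49*exp(2*l) - 42*exp(l) - 7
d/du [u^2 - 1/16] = 2*u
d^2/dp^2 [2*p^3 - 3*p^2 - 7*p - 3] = 12*p - 6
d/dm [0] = 0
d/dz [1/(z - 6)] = -1/(z - 6)^2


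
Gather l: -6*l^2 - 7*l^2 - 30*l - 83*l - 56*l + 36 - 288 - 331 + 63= -13*l^2 - 169*l - 520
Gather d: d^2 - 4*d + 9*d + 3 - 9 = d^2 + 5*d - 6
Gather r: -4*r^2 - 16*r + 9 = -4*r^2 - 16*r + 9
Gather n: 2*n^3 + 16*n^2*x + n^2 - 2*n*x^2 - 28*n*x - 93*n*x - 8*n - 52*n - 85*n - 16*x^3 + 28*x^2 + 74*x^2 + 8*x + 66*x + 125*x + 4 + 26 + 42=2*n^3 + n^2*(16*x + 1) + n*(-2*x^2 - 121*x - 145) - 16*x^3 + 102*x^2 + 199*x + 72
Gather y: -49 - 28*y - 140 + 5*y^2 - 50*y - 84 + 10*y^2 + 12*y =15*y^2 - 66*y - 273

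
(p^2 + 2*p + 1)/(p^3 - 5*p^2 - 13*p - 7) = 1/(p - 7)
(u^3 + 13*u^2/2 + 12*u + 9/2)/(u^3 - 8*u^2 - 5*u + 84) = (2*u^2 + 7*u + 3)/(2*(u^2 - 11*u + 28))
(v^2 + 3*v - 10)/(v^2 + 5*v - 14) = (v + 5)/(v + 7)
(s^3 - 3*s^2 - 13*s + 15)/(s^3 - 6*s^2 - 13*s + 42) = (s^2 - 6*s + 5)/(s^2 - 9*s + 14)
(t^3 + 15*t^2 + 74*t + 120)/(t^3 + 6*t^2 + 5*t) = (t^2 + 10*t + 24)/(t*(t + 1))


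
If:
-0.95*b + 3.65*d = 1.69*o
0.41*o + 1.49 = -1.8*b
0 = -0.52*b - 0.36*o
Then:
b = -1.23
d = 0.50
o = 1.78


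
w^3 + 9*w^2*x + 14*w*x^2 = w*(w + 2*x)*(w + 7*x)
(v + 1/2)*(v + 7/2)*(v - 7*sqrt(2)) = v^3 - 7*sqrt(2)*v^2 + 4*v^2 - 28*sqrt(2)*v + 7*v/4 - 49*sqrt(2)/4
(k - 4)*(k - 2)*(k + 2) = k^3 - 4*k^2 - 4*k + 16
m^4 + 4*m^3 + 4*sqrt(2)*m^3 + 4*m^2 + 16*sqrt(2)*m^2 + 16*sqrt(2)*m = m*(m + 2)^2*(m + 4*sqrt(2))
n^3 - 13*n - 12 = (n - 4)*(n + 1)*(n + 3)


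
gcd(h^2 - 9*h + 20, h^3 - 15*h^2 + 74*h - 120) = h^2 - 9*h + 20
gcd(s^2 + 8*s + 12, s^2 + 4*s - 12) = s + 6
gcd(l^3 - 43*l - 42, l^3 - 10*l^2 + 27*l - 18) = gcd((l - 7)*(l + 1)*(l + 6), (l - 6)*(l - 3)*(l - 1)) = 1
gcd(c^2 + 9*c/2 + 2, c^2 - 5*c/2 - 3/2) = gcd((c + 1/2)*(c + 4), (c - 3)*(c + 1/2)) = c + 1/2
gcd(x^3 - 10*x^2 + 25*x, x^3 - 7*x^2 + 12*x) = x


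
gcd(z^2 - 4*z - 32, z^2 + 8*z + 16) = z + 4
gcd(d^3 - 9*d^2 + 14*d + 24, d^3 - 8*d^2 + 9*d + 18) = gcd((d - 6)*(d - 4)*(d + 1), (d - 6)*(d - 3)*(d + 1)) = d^2 - 5*d - 6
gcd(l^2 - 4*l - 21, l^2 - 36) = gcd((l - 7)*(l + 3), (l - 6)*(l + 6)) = 1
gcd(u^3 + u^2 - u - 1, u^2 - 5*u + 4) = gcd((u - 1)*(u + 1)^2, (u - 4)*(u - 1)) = u - 1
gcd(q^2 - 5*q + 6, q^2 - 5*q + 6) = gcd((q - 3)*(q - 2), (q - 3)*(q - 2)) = q^2 - 5*q + 6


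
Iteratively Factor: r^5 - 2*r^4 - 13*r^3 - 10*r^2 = (r)*(r^4 - 2*r^3 - 13*r^2 - 10*r) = r*(r - 5)*(r^3 + 3*r^2 + 2*r) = r*(r - 5)*(r + 1)*(r^2 + 2*r) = r*(r - 5)*(r + 1)*(r + 2)*(r)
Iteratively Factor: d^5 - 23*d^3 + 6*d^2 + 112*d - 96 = (d - 4)*(d^4 + 4*d^3 - 7*d^2 - 22*d + 24) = (d - 4)*(d + 3)*(d^3 + d^2 - 10*d + 8) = (d - 4)*(d + 3)*(d + 4)*(d^2 - 3*d + 2) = (d - 4)*(d - 1)*(d + 3)*(d + 4)*(d - 2)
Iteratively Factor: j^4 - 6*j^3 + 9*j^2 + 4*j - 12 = (j - 2)*(j^3 - 4*j^2 + j + 6) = (j - 2)*(j + 1)*(j^2 - 5*j + 6) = (j - 3)*(j - 2)*(j + 1)*(j - 2)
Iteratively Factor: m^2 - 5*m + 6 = (m - 2)*(m - 3)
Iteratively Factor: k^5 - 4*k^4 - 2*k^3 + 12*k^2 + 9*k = (k - 3)*(k^4 - k^3 - 5*k^2 - 3*k) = k*(k - 3)*(k^3 - k^2 - 5*k - 3) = k*(k - 3)^2*(k^2 + 2*k + 1) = k*(k - 3)^2*(k + 1)*(k + 1)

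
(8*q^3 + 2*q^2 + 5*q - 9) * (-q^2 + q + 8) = -8*q^5 + 6*q^4 + 61*q^3 + 30*q^2 + 31*q - 72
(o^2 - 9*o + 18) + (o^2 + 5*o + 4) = 2*o^2 - 4*o + 22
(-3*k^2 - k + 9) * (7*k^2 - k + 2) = -21*k^4 - 4*k^3 + 58*k^2 - 11*k + 18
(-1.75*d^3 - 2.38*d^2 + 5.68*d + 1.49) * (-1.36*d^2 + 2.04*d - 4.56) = 2.38*d^5 - 0.3332*d^4 - 4.6*d^3 + 20.4136*d^2 - 22.8612*d - 6.7944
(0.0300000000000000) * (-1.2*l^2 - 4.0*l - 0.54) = -0.036*l^2 - 0.12*l - 0.0162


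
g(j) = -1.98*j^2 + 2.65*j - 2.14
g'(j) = 2.65 - 3.96*j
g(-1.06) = -7.17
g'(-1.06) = 6.85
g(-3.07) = -28.94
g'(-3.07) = 14.81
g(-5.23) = -70.16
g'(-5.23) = 23.36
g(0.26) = -1.58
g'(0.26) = 1.62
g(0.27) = -1.57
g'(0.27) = 1.58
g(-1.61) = -11.54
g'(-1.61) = 9.03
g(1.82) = -3.88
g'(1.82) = -4.56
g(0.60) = -1.26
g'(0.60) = 0.27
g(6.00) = -57.52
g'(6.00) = -21.11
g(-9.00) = -186.37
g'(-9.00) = 38.29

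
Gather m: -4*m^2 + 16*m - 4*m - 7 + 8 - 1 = -4*m^2 + 12*m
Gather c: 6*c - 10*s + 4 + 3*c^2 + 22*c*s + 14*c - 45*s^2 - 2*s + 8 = 3*c^2 + c*(22*s + 20) - 45*s^2 - 12*s + 12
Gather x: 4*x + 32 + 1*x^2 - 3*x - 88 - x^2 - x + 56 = 0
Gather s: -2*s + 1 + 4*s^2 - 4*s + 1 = 4*s^2 - 6*s + 2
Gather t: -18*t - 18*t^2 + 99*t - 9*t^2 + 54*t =-27*t^2 + 135*t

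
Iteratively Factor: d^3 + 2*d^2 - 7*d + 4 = (d + 4)*(d^2 - 2*d + 1) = (d - 1)*(d + 4)*(d - 1)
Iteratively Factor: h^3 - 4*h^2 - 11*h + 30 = (h - 5)*(h^2 + h - 6) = (h - 5)*(h + 3)*(h - 2)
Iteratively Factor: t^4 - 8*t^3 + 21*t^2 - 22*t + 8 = (t - 1)*(t^3 - 7*t^2 + 14*t - 8) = (t - 2)*(t - 1)*(t^2 - 5*t + 4) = (t - 4)*(t - 2)*(t - 1)*(t - 1)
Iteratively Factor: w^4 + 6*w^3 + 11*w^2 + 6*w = (w + 2)*(w^3 + 4*w^2 + 3*w) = w*(w + 2)*(w^2 + 4*w + 3) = w*(w + 2)*(w + 3)*(w + 1)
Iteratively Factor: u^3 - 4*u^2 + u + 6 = (u + 1)*(u^2 - 5*u + 6) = (u - 3)*(u + 1)*(u - 2)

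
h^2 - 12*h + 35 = (h - 7)*(h - 5)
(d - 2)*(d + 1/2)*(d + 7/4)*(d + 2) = d^4 + 9*d^3/4 - 25*d^2/8 - 9*d - 7/2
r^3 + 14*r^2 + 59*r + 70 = (r + 2)*(r + 5)*(r + 7)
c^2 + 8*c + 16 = (c + 4)^2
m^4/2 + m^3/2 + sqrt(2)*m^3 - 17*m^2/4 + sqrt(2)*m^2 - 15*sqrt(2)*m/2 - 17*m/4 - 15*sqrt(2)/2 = (m/2 + 1/2)*(m - 2*sqrt(2))*(m + 3*sqrt(2)/2)*(m + 5*sqrt(2)/2)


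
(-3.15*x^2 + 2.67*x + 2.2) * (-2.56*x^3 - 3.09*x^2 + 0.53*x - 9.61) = 8.064*x^5 + 2.8983*x^4 - 15.5518*x^3 + 24.8886*x^2 - 24.4927*x - 21.142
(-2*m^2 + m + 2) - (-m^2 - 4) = -m^2 + m + 6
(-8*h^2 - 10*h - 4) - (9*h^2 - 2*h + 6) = -17*h^2 - 8*h - 10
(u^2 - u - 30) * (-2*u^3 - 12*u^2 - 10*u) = -2*u^5 - 10*u^4 + 62*u^3 + 370*u^2 + 300*u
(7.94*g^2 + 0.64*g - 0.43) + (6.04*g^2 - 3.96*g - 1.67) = 13.98*g^2 - 3.32*g - 2.1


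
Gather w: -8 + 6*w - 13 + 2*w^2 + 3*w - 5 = 2*w^2 + 9*w - 26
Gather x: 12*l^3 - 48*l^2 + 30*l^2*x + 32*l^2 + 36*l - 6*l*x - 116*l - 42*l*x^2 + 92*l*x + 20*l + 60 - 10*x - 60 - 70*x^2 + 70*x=12*l^3 - 16*l^2 - 60*l + x^2*(-42*l - 70) + x*(30*l^2 + 86*l + 60)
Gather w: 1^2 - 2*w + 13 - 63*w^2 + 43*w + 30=-63*w^2 + 41*w + 44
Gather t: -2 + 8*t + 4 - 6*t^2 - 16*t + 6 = -6*t^2 - 8*t + 8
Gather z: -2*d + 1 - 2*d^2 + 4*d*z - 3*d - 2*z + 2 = -2*d^2 - 5*d + z*(4*d - 2) + 3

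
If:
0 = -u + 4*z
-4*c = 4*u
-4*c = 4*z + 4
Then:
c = -4/3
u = 4/3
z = 1/3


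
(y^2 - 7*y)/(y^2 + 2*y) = (y - 7)/(y + 2)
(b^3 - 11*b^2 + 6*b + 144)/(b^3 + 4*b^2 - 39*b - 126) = (b - 8)/(b + 7)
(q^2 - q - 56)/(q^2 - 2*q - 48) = (q + 7)/(q + 6)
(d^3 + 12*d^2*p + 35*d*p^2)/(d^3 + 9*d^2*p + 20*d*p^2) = (d + 7*p)/(d + 4*p)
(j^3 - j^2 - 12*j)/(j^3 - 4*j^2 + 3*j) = (j^2 - j - 12)/(j^2 - 4*j + 3)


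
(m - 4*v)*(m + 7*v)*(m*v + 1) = m^3*v + 3*m^2*v^2 + m^2 - 28*m*v^3 + 3*m*v - 28*v^2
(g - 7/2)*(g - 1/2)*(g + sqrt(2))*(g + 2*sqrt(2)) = g^4 - 4*g^3 + 3*sqrt(2)*g^3 - 12*sqrt(2)*g^2 + 23*g^2/4 - 16*g + 21*sqrt(2)*g/4 + 7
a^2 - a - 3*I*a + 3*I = (a - 1)*(a - 3*I)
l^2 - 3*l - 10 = (l - 5)*(l + 2)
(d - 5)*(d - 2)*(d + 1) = d^3 - 6*d^2 + 3*d + 10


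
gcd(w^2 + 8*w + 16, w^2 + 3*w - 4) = w + 4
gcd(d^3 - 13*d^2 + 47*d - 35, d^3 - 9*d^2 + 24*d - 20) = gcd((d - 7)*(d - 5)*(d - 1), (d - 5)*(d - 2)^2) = d - 5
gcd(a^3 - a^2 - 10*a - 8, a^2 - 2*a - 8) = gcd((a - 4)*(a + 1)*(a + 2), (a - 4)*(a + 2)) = a^2 - 2*a - 8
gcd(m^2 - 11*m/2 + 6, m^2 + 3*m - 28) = m - 4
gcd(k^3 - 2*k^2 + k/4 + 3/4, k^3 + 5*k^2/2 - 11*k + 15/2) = k^2 - 5*k/2 + 3/2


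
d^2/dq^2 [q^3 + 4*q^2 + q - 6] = 6*q + 8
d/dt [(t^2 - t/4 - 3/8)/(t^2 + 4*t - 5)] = (17*t^2 - 37*t + 11)/(4*(t^4 + 8*t^3 + 6*t^2 - 40*t + 25))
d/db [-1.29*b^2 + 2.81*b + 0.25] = 2.81 - 2.58*b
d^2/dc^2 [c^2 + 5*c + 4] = 2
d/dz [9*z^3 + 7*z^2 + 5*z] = 27*z^2 + 14*z + 5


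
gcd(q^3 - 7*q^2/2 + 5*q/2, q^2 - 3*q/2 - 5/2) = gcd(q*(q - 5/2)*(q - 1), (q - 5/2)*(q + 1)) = q - 5/2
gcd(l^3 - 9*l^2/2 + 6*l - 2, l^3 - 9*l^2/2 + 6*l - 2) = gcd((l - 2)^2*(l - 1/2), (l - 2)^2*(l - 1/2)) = l^3 - 9*l^2/2 + 6*l - 2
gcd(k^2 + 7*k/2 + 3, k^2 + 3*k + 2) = k + 2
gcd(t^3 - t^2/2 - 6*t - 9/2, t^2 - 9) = t - 3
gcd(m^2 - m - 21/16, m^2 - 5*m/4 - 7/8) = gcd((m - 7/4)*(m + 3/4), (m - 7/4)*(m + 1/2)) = m - 7/4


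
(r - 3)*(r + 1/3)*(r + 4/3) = r^3 - 4*r^2/3 - 41*r/9 - 4/3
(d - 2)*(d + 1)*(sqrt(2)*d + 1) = sqrt(2)*d^3 - sqrt(2)*d^2 + d^2 - 2*sqrt(2)*d - d - 2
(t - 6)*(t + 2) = t^2 - 4*t - 12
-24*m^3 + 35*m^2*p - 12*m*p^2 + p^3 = (-8*m + p)*(-3*m + p)*(-m + p)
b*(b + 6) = b^2 + 6*b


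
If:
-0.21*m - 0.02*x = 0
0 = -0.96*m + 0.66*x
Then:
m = 0.00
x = 0.00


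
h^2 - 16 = (h - 4)*(h + 4)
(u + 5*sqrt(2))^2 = u^2 + 10*sqrt(2)*u + 50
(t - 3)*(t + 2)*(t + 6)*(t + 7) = t^4 + 12*t^3 + 23*t^2 - 120*t - 252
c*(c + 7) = c^2 + 7*c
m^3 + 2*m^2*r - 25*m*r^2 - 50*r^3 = (m - 5*r)*(m + 2*r)*(m + 5*r)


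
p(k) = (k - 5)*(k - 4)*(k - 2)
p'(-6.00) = 278.00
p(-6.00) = -880.00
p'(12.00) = 206.00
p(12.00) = 560.00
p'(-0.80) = 57.52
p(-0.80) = -77.95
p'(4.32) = -1.05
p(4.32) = -0.50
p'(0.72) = 23.72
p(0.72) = -17.97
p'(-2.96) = 129.40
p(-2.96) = -274.79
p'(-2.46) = 110.27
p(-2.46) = -214.93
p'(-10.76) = 622.05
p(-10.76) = -2968.20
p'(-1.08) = 65.26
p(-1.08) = -95.13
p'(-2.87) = 125.85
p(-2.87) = -263.31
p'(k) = (k - 5)*(k - 4) + (k - 5)*(k - 2) + (k - 4)*(k - 2) = 3*k^2 - 22*k + 38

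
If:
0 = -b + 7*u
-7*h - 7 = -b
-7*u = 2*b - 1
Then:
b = 1/3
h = -20/21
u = 1/21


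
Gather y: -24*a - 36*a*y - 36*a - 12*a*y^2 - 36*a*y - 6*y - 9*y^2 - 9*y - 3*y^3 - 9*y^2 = -60*a - 3*y^3 + y^2*(-12*a - 18) + y*(-72*a - 15)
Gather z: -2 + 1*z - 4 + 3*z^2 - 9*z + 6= 3*z^2 - 8*z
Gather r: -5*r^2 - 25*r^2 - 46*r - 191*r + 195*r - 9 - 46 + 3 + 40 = -30*r^2 - 42*r - 12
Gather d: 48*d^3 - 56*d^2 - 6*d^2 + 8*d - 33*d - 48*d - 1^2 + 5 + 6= 48*d^3 - 62*d^2 - 73*d + 10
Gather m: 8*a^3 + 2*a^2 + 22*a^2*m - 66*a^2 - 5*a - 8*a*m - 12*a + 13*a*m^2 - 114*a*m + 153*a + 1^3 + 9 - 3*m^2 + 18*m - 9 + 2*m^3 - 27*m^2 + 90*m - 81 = 8*a^3 - 64*a^2 + 136*a + 2*m^3 + m^2*(13*a - 30) + m*(22*a^2 - 122*a + 108) - 80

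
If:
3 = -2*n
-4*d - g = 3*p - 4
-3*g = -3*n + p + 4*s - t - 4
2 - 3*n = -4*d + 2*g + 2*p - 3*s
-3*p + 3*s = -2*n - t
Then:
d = 27/8 - 61*t/108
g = 17/2 - 29*t/27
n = -3/2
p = 10*t/9 - 6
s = 7*t/9 - 5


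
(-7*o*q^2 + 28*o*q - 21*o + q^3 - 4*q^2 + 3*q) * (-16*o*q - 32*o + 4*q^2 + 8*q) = 112*o^2*q^3 - 224*o^2*q^2 - 560*o^2*q + 672*o^2 - 44*o*q^4 + 88*o*q^3 + 220*o*q^2 - 264*o*q + 4*q^5 - 8*q^4 - 20*q^3 + 24*q^2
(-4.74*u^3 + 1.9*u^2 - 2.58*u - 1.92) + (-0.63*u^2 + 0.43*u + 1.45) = -4.74*u^3 + 1.27*u^2 - 2.15*u - 0.47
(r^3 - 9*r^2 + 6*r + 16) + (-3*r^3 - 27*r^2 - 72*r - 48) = -2*r^3 - 36*r^2 - 66*r - 32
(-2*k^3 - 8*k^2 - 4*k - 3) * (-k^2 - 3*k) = 2*k^5 + 14*k^4 + 28*k^3 + 15*k^2 + 9*k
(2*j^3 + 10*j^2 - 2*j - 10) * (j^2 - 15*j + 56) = 2*j^5 - 20*j^4 - 40*j^3 + 580*j^2 + 38*j - 560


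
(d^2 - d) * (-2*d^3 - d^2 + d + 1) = -2*d^5 + d^4 + 2*d^3 - d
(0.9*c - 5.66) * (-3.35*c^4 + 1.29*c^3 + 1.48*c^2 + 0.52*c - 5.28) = -3.015*c^5 + 20.122*c^4 - 5.9694*c^3 - 7.9088*c^2 - 7.6952*c + 29.8848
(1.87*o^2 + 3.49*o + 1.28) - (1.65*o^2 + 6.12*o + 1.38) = 0.22*o^2 - 2.63*o - 0.0999999999999999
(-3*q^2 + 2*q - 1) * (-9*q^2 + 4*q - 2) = 27*q^4 - 30*q^3 + 23*q^2 - 8*q + 2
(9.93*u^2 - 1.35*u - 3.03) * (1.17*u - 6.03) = 11.6181*u^3 - 61.4574*u^2 + 4.5954*u + 18.2709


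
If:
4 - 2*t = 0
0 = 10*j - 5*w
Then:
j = w/2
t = 2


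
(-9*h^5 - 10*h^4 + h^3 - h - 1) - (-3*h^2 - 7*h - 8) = -9*h^5 - 10*h^4 + h^3 + 3*h^2 + 6*h + 7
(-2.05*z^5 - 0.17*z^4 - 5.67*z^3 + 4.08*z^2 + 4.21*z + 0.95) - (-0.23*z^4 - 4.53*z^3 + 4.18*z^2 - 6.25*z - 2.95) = -2.05*z^5 + 0.06*z^4 - 1.14*z^3 - 0.0999999999999996*z^2 + 10.46*z + 3.9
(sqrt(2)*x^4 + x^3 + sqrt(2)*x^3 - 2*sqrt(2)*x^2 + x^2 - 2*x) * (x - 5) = sqrt(2)*x^5 - 4*sqrt(2)*x^4 + x^4 - 7*sqrt(2)*x^3 - 4*x^3 - 7*x^2 + 10*sqrt(2)*x^2 + 10*x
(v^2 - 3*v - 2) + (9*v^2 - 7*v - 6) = 10*v^2 - 10*v - 8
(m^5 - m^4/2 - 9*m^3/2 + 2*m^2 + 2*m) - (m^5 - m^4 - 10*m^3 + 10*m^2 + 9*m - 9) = m^4/2 + 11*m^3/2 - 8*m^2 - 7*m + 9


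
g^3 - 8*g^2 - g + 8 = (g - 8)*(g - 1)*(g + 1)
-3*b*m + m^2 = m*(-3*b + m)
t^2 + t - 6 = (t - 2)*(t + 3)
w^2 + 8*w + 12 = (w + 2)*(w + 6)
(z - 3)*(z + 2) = z^2 - z - 6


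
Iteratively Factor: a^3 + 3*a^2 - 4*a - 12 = (a + 3)*(a^2 - 4) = (a + 2)*(a + 3)*(a - 2)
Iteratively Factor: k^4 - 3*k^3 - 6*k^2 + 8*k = (k + 2)*(k^3 - 5*k^2 + 4*k) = (k - 1)*(k + 2)*(k^2 - 4*k) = (k - 4)*(k - 1)*(k + 2)*(k)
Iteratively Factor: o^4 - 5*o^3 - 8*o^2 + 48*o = (o - 4)*(o^3 - o^2 - 12*o) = (o - 4)*(o + 3)*(o^2 - 4*o) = (o - 4)^2*(o + 3)*(o)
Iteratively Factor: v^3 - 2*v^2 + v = (v - 1)*(v^2 - v) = (v - 1)^2*(v)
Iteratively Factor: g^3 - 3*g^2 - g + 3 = (g + 1)*(g^2 - 4*g + 3) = (g - 1)*(g + 1)*(g - 3)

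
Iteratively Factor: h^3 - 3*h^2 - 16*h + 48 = (h + 4)*(h^2 - 7*h + 12) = (h - 3)*(h + 4)*(h - 4)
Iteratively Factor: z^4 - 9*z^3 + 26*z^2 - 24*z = (z - 2)*(z^3 - 7*z^2 + 12*z) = (z - 4)*(z - 2)*(z^2 - 3*z) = z*(z - 4)*(z - 2)*(z - 3)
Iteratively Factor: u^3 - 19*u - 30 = (u - 5)*(u^2 + 5*u + 6) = (u - 5)*(u + 2)*(u + 3)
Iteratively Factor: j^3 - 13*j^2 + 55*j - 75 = (j - 3)*(j^2 - 10*j + 25) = (j - 5)*(j - 3)*(j - 5)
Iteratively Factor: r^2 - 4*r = (r)*(r - 4)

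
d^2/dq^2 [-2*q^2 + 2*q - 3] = -4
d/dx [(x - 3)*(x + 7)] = 2*x + 4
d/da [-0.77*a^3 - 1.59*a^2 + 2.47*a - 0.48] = -2.31*a^2 - 3.18*a + 2.47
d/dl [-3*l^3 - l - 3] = -9*l^2 - 1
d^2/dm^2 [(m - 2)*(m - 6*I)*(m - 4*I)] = 6*m - 4 - 20*I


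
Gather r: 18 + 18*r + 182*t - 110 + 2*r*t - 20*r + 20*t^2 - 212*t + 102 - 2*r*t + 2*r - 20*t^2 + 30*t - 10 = 0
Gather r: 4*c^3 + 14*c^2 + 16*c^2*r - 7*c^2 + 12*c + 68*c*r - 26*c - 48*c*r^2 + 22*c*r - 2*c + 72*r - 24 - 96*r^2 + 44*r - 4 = 4*c^3 + 7*c^2 - 16*c + r^2*(-48*c - 96) + r*(16*c^2 + 90*c + 116) - 28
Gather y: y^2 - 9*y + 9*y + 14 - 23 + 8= y^2 - 1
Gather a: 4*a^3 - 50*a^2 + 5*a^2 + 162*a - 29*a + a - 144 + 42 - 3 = 4*a^3 - 45*a^2 + 134*a - 105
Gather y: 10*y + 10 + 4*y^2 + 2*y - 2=4*y^2 + 12*y + 8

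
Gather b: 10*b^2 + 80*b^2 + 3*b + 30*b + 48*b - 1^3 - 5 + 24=90*b^2 + 81*b + 18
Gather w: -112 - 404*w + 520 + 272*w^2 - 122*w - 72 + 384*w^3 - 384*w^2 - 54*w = 384*w^3 - 112*w^2 - 580*w + 336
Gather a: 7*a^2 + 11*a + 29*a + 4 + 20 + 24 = 7*a^2 + 40*a + 48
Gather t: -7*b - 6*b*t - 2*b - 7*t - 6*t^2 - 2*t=-9*b - 6*t^2 + t*(-6*b - 9)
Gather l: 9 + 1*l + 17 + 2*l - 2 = 3*l + 24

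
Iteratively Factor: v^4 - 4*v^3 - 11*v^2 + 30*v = (v + 3)*(v^3 - 7*v^2 + 10*v) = v*(v + 3)*(v^2 - 7*v + 10) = v*(v - 2)*(v + 3)*(v - 5)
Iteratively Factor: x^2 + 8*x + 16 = (x + 4)*(x + 4)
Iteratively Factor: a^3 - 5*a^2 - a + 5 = (a - 1)*(a^2 - 4*a - 5) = (a - 1)*(a + 1)*(a - 5)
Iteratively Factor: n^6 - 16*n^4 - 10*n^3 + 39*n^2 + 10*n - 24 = (n + 2)*(n^5 - 2*n^4 - 12*n^3 + 14*n^2 + 11*n - 12) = (n - 1)*(n + 2)*(n^4 - n^3 - 13*n^2 + n + 12) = (n - 1)*(n + 2)*(n + 3)*(n^3 - 4*n^2 - n + 4) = (n - 1)*(n + 1)*(n + 2)*(n + 3)*(n^2 - 5*n + 4) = (n - 4)*(n - 1)*(n + 1)*(n + 2)*(n + 3)*(n - 1)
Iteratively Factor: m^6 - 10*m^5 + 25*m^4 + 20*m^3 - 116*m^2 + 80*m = (m - 1)*(m^5 - 9*m^4 + 16*m^3 + 36*m^2 - 80*m) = (m - 2)*(m - 1)*(m^4 - 7*m^3 + 2*m^2 + 40*m) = m*(m - 2)*(m - 1)*(m^3 - 7*m^2 + 2*m + 40) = m*(m - 2)*(m - 1)*(m + 2)*(m^2 - 9*m + 20) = m*(m - 4)*(m - 2)*(m - 1)*(m + 2)*(m - 5)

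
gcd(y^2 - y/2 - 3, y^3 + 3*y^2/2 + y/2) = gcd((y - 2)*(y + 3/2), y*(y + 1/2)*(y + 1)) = 1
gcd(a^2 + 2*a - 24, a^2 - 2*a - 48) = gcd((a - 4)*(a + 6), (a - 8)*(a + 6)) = a + 6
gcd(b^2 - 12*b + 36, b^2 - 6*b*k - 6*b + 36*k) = b - 6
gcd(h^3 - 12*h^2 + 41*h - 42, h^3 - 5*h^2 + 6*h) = h^2 - 5*h + 6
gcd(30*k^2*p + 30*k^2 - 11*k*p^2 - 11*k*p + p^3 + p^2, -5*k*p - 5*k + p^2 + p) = -5*k*p - 5*k + p^2 + p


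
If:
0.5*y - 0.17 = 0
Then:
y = 0.34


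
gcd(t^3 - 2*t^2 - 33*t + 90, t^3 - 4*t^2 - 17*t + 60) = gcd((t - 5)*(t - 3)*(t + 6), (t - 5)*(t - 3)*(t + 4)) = t^2 - 8*t + 15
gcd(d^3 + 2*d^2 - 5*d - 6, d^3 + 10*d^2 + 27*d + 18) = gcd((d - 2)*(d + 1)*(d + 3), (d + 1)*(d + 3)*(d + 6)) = d^2 + 4*d + 3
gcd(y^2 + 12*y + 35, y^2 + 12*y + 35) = y^2 + 12*y + 35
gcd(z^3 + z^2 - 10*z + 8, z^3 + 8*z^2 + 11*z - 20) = z^2 + 3*z - 4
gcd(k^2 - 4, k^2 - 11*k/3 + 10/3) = k - 2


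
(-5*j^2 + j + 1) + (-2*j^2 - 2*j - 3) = -7*j^2 - j - 2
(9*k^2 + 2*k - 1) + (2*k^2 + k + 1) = 11*k^2 + 3*k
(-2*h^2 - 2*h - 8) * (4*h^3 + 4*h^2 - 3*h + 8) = -8*h^5 - 16*h^4 - 34*h^3 - 42*h^2 + 8*h - 64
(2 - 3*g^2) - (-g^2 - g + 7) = -2*g^2 + g - 5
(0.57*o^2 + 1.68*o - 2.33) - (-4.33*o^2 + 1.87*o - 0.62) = 4.9*o^2 - 0.19*o - 1.71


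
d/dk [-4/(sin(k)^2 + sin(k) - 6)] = 4*(2*sin(k) + 1)*cos(k)/(sin(k)^2 + sin(k) - 6)^2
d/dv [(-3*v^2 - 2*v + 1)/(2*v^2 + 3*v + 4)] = (-5*v^2 - 28*v - 11)/(4*v^4 + 12*v^3 + 25*v^2 + 24*v + 16)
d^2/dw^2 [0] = 0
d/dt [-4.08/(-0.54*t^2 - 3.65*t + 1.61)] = (-4.4064*t - 14.892)/(0.54*t^2 + 3.65*t - 1.61)^2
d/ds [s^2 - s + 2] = 2*s - 1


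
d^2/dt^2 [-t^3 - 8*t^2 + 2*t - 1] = -6*t - 16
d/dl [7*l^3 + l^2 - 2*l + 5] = 21*l^2 + 2*l - 2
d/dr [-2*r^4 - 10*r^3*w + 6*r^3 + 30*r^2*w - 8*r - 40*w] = -8*r^3 - 30*r^2*w + 18*r^2 + 60*r*w - 8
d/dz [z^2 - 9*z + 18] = 2*z - 9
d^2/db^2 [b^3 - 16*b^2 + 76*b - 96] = 6*b - 32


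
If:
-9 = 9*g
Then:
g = -1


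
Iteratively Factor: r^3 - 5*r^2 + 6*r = (r - 3)*(r^2 - 2*r) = (r - 3)*(r - 2)*(r)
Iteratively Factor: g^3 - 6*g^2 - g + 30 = (g + 2)*(g^2 - 8*g + 15) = (g - 5)*(g + 2)*(g - 3)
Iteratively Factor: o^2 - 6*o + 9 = (o - 3)*(o - 3)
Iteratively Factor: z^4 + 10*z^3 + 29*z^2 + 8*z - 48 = (z - 1)*(z^3 + 11*z^2 + 40*z + 48) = (z - 1)*(z + 3)*(z^2 + 8*z + 16) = (z - 1)*(z + 3)*(z + 4)*(z + 4)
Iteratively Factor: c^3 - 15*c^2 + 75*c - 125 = (c - 5)*(c^2 - 10*c + 25) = (c - 5)^2*(c - 5)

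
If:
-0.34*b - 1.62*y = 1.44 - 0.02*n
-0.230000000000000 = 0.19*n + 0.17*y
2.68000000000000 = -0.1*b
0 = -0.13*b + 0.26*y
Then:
No Solution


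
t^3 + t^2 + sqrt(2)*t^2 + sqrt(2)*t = t*(t + 1)*(t + sqrt(2))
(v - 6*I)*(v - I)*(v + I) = v^3 - 6*I*v^2 + v - 6*I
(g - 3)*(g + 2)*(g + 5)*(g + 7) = g^4 + 11*g^3 + 17*g^2 - 107*g - 210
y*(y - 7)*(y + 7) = y^3 - 49*y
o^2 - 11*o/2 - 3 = (o - 6)*(o + 1/2)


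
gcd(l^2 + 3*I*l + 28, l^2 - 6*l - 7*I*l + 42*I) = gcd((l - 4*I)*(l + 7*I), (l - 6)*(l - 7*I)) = 1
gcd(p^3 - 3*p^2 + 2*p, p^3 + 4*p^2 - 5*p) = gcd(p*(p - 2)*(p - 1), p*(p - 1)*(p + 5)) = p^2 - p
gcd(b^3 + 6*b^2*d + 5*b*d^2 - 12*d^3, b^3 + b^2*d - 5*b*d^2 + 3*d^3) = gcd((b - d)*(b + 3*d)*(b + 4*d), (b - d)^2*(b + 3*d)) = b^2 + 2*b*d - 3*d^2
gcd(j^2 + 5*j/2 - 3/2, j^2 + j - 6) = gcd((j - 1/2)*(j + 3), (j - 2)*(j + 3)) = j + 3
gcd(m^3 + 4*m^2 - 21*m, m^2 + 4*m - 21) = m^2 + 4*m - 21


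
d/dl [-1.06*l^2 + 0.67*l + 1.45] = 0.67 - 2.12*l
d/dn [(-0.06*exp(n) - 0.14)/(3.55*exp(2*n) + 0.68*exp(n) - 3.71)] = (0.213*exp(2*n) + 0.994*exp(n) + 0.3178)*exp(n)/(12.6025*exp(4*n) + 4.828*exp(3*n) - 25.8786*exp(2*n) - 5.0456*exp(n) + 13.7641)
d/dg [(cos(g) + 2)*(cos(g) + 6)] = -2*(cos(g) + 4)*sin(g)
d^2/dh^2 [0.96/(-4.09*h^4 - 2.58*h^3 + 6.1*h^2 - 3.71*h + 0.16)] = ((47.1168*h^2 + 14.8608*h - 11.712)*(4.09*h^4 + 2.58*h^3 - 6.1*h^2 + 3.71*h - 0.16) - 0.96*(16.36*h^3 + 7.74*h^2 - 12.2*h + 3.71)*(32.72*h^3 + 15.48*h^2 - 24.4*h + 7.42))/(4.09*h^4 + 2.58*h^3 - 6.1*h^2 + 3.71*h - 0.16)^3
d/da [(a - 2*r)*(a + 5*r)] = 2*a + 3*r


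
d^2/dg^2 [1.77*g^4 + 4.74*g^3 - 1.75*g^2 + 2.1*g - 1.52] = 21.24*g^2 + 28.44*g - 3.5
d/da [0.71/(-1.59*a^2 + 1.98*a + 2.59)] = (2.2578*a - 1.4058)/(-1.59*a^2 + 1.98*a + 2.59)^2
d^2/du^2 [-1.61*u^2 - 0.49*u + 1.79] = -3.22000000000000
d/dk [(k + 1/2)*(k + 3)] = 2*k + 7/2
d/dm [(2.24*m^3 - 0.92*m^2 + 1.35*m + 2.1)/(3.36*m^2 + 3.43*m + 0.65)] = (7.5264*m^4 + 15.3664*m^3 - 3.3236*m^2 - 15.308*m - 6.3255)/(11.2896*m^4 + 23.0496*m^3 + 16.1329*m^2 + 4.459*m + 0.4225)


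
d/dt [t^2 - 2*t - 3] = 2*t - 2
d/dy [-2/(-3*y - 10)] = -6/(3*y + 10)^2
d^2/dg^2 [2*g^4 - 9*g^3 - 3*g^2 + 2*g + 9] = 24*g^2 - 54*g - 6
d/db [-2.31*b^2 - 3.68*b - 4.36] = -4.62*b - 3.68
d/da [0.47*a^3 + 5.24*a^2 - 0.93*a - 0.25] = 1.41*a^2 + 10.48*a - 0.93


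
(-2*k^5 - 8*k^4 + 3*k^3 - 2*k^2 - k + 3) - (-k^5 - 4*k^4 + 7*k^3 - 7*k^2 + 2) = -k^5 - 4*k^4 - 4*k^3 + 5*k^2 - k + 1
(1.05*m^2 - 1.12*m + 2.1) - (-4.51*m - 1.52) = 1.05*m^2 + 3.39*m + 3.62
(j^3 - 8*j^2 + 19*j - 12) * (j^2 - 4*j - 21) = j^5 - 12*j^4 + 30*j^3 + 80*j^2 - 351*j + 252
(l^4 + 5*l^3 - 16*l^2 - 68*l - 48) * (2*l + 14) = 2*l^5 + 24*l^4 + 38*l^3 - 360*l^2 - 1048*l - 672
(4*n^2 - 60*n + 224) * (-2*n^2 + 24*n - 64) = -8*n^4 + 216*n^3 - 2144*n^2 + 9216*n - 14336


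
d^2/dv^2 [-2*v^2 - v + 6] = -4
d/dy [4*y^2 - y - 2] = 8*y - 1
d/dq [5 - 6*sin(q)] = -6*cos(q)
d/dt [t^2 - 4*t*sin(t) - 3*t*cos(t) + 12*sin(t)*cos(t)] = 3*t*sin(t) - 4*t*cos(t) + 2*t - 4*sin(t) - 3*cos(t) + 12*cos(2*t)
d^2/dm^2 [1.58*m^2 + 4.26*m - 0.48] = 3.16000000000000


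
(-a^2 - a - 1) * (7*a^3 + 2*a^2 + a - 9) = -7*a^5 - 9*a^4 - 10*a^3 + 6*a^2 + 8*a + 9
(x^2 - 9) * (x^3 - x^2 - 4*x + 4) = x^5 - x^4 - 13*x^3 + 13*x^2 + 36*x - 36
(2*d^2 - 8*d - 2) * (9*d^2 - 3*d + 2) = 18*d^4 - 78*d^3 + 10*d^2 - 10*d - 4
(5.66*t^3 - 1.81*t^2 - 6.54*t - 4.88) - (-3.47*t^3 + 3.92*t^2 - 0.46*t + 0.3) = 9.13*t^3 - 5.73*t^2 - 6.08*t - 5.18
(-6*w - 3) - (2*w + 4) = -8*w - 7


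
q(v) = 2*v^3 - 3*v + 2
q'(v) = 6*v^2 - 3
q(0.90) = 0.76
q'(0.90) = 1.86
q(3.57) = 82.29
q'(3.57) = 73.47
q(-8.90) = -1381.24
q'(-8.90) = 472.26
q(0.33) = 1.08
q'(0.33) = -2.35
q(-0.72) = 3.41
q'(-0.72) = 0.11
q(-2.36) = -17.21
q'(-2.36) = 30.42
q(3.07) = 50.66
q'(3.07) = 53.55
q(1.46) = 3.84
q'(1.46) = 9.79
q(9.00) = 1433.00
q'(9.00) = 483.00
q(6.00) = 416.00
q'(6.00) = 213.00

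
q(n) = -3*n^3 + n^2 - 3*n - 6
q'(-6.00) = -339.00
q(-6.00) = 696.00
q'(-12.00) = -1323.00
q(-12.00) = 5358.00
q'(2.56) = -56.86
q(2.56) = -57.46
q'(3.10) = -83.29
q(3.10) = -95.06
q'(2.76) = -66.04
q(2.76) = -69.74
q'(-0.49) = -6.14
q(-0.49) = -3.94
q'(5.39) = -253.69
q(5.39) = -462.89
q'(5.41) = -255.59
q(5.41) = -467.98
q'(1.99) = -34.66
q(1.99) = -31.65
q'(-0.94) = -12.83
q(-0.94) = 0.20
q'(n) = -9*n^2 + 2*n - 3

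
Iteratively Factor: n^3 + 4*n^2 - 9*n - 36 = (n - 3)*(n^2 + 7*n + 12) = (n - 3)*(n + 3)*(n + 4)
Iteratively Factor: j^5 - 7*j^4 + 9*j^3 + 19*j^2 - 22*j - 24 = (j - 2)*(j^4 - 5*j^3 - j^2 + 17*j + 12) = (j - 2)*(j + 1)*(j^3 - 6*j^2 + 5*j + 12) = (j - 4)*(j - 2)*(j + 1)*(j^2 - 2*j - 3) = (j - 4)*(j - 3)*(j - 2)*(j + 1)*(j + 1)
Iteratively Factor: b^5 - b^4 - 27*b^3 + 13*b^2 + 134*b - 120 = (b - 2)*(b^4 + b^3 - 25*b^2 - 37*b + 60) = (b - 2)*(b + 3)*(b^3 - 2*b^2 - 19*b + 20) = (b - 2)*(b + 3)*(b + 4)*(b^2 - 6*b + 5) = (b - 2)*(b - 1)*(b + 3)*(b + 4)*(b - 5)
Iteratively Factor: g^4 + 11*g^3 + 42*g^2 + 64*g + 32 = (g + 4)*(g^3 + 7*g^2 + 14*g + 8) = (g + 2)*(g + 4)*(g^2 + 5*g + 4) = (g + 2)*(g + 4)^2*(g + 1)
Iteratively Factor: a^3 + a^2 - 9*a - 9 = (a + 1)*(a^2 - 9) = (a - 3)*(a + 1)*(a + 3)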